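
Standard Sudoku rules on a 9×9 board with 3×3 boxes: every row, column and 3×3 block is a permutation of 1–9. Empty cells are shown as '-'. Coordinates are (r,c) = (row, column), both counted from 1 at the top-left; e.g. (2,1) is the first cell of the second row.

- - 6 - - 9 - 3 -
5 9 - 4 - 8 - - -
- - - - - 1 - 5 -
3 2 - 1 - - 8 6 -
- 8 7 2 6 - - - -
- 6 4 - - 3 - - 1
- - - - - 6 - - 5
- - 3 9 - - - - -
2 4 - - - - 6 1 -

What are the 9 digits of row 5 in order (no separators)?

(6,1) = 9: row 6 has {1,3,4,6}; col 1 has {2,3,5}; box has {2,3,4,6,7,8} → only 9 remains.
(4,3) = 5: row 4 has {1,2,3,6,8}; col 3 has {3,4,6,7}; box has {2,3,4,6,7,8,9} → only 5 remains.
(5,1) = 1: row 5 has {2,6,7,8}; col 1 has {2,3,5,9}; box has {2,3,4,5,6,7,8,9} → only 1 remains.
(2,5) = 3: in row 2, 3 can only go here (every other open cell in that row sees a 3).
(2,9) = 6: in row 2, 6 can only go here (every other open cell in that row sees a 6).
(3,2) = 3: in row 3, 3 can only go here (every other open cell in that row sees a 3).
(3,4) = 6: in row 3, 6 can only go here (every other open cell in that row sees a 6).
(8,1) = 6: in row 8, 6 can only go here (every other open cell in that row sees a 6).
(8,2) = 5: in column 2, 5 can only go here (every other open cell in that column sees a 5).
(8,5) = 1: in row 8, 1 can only go here (every other open cell in that row sees a 1).
(4,5) = 9: in column 5, 9 can only go here (every other open cell in that column sees a 9).
(7,5) = 4: in column 5, 4 can only go here (every other open cell in that column sees a 4).
(8,6) = 2: in column 6, 2 can only go here (every other open cell in that column sees a 2).
Singles propagation stalls; (5,8) is still open with candidates {4,9}.
  Try (5,8) = 9: this forces (8,8)=4, (8,7)=7, (8,9)=8; then column 8 has no cell left for 8 — contradiction.
So (5,8) = 4.
(4,9) = 7 (sole candidate).
(5,6) = 5: row 5 has {1,2,4,6,7,8}; col 6 has {1,2,3,6,8,9}; box has {1,2,3,6,9} → only 5 remains.
(6,8) = 2 (sole candidate).
(9,6) = 7 (sole candidate).
(2,8) = 7 (sole candidate).
(4,6) = 4 (sole candidate).
(6,7) = 5 (sole candidate).
(8,8) = 8 (sole candidate).
(8,9) = 4 (sole candidate).
(7,8) = 9 (sole candidate).
(8,7) = 7 (sole candidate).
(9,9) = 3 (sole candidate).
(5,9) = 9: row 5 has {1,2,4,5,6,7,8}; col 9 has {1,3,4,5,6,7}; box has {1,2,4,5,6,7,8} → only 9 remains.
(7,7) = 2 (sole candidate).
(2,7) = 1 (sole candidate).
(5,7) = 3: row 5 has {1,2,4,5,6,7,8,9}; col 7 has {1,2,5,6,7,8}; box has {1,2,4,5,6,7,8,9} → only 3 remains.

187265349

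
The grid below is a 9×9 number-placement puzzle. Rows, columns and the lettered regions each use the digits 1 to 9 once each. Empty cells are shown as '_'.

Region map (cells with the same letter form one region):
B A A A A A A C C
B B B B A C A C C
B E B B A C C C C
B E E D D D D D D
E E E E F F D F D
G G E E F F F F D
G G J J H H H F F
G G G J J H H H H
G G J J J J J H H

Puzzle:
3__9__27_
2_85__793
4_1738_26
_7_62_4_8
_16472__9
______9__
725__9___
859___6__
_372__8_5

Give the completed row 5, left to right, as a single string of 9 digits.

516472389

R1C3 = 4 (sole candidate).
R1C9 = 1 (sole candidate).
R2C2 = 6 (sole candidate).
R2C5 = 1 (sole candidate).
R2C6 = 4 (sole candidate).
R3C2 = 9 (sole candidate).
R3C7 = 5 (sole candidate).
R4C1 = 9 (sole candidate).
R4C3 = 3 (sole candidate).
R5C1 = 5: row 5 has {1,2,4,6,7,9}; col 1 has {2,3,4,7,8,9}; region has {1,3,4,6,7,9} → only 5 remains.
R5C7 = 3: row 5 has {1,2,4,5,6,7,9}; col 7 has {2,4,5,6,7,8,9}; region has {2,4,6,8,9} → only 3 remains.
R5C8 = 8: row 5 has {1,2,3,4,5,6,7,9}; col 8 has {2,7,9}; region has {2,7,9} → only 8 remains.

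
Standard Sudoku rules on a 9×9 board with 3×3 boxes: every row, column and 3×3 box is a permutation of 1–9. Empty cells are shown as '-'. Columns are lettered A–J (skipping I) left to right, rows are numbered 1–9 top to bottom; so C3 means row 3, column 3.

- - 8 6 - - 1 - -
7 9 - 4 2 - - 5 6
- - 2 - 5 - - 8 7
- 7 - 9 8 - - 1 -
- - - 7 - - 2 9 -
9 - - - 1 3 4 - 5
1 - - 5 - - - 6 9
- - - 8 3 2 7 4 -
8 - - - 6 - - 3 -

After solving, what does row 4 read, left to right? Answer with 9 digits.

H1 = 2 (sole candidate).
G2 = 3 (sole candidate).
G3 = 9 (sole candidate).
G4 = 6: row 4 has {1,7,8,9}; col 7 has {1,2,3,4,7,9}; box has {1,2,4,5,9} → only 6 remains.
J4 = 3: row 4 has {1,6,7,8,9}; col 9 has {5,6,7,9}; box has {1,2,4,5,6,9} → only 3 remains.
E5 = 4 (sole candidate).
J5 = 8 (sole candidate).
C6 = 6 (sole candidate).
D6 = 2 (sole candidate).
H6 = 7 (sole candidate).
E7 = 7 (sole candidate).
F7 = 4 (sole candidate).
G7 = 8 (sole candidate).
J8 = 1 (sole candidate).
D9 = 1 (sole candidate).
F9 = 9 (sole candidate).
G9 = 5 (sole candidate).
J9 = 2 (sole candidate).
E1 = 9 (sole candidate).
F1 = 7 (sole candidate).
J1 = 4 (sole candidate).
C2 = 1 (sole candidate).
F2 = 8 (sole candidate).
D3 = 3 (sole candidate).
F3 = 1 (sole candidate).
F4 = 5: row 4 has {1,3,6,7,8,9}; col 6 has {1,2,3,4,7,8,9}; box has {1,2,3,4,7,8,9} → only 5 remains.
F5 = 6 (sole candidate).
B6 = 8 (sole candidate).
C7 = 3 (sole candidate).
B9 = 4 (sole candidate).
C9 = 7 (sole candidate).
B3 = 6 (sole candidate).
C4 = 4: row 4 has {1,3,5,6,7,8,9}; col 3 has {1,2,3,6,7,8}; box has {6,7,8,9} → only 4 remains.
C5 = 5 (sole candidate).
B7 = 2 (sole candidate).
B8 = 5 (sole candidate).
C8 = 9 (sole candidate).
B1 = 3 (sole candidate).
A3 = 4 (sole candidate).
A4 = 2: row 4 has {1,3,4,5,6,7,8,9}; col 1 has {1,4,7,8,9}; box has {4,5,6,7,8,9} → only 2 remains.

274985613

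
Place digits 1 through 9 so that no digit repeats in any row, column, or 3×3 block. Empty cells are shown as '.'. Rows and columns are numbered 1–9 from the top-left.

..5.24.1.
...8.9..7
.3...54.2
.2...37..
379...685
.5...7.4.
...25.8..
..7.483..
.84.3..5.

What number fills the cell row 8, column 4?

row 1, column 7 = 9 (sole candidate).
row 2, column 7 = 5 (sole candidate).
row 3, column 8 = 6 (sole candidate).
row 4, column 8 = 9 (sole candidate).
row 4, column 9 = 1 (sole candidate).
row 5, column 5 = 1 (sole candidate).
row 5, column 6 = 2 (sole candidate).
row 6, column 7 = 2 (sole candidate).
row 6, column 9 = 3 (sole candidate).
row 7, column 8 = 7 (sole candidate).
row 8, column 8 = 2 (sole candidate).
row 9, column 7 = 1 (sole candidate).
row 1, column 2 = 6 (sole candidate).
row 1, column 9 = 8 (sole candidate).
row 2, column 5 = 6 (sole candidate).
row 2, column 8 = 3 (sole candidate).
row 3, column 5 = 7 (sole candidate).
row 4, column 5 = 8 (sole candidate).
row 5, column 4 = 4 (sole candidate).
row 6, column 5 = 9 (sole candidate).
row 9, column 6 = 6 (sole candidate).
row 9, column 9 = 9 (sole candidate).
row 1, column 1 = 7 (sole candidate).
row 1, column 4 = 3 (sole candidate).
row 3, column 4 = 1 (sole candidate).
row 4, column 3 = 6 (sole candidate).
row 4, column 4 = 5 (sole candidate).
row 6, column 4 = 6 (sole candidate).
row 7, column 6 = 1 (sole candidate).
row 8, column 4 = 9: row 8 has {2,3,4,7,8}; col 4 has {1,2,3,4,5,6,8}; box has {1,2,3,4,5,6,8} → only 9 remains.

9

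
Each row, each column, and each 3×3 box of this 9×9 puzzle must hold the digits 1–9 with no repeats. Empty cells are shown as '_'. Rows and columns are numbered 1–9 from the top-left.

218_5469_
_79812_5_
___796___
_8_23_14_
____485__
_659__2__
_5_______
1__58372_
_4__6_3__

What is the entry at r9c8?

8

r1c4 = 3 (sole candidate).
r1c9 = 7 (sole candidate).
r2c7 = 4 (sole candidate).
r2c9 = 3 (sole candidate).
r3c2 = 3 (sole candidate).
r3c3 = 4 (sole candidate).
r3c7 = 8 (sole candidate).
r3c8 = 1 (sole candidate).
r3c9 = 2 (sole candidate).
r4c3 = 7 (sole candidate).
r4c6 = 5 (sole candidate).
r6c5 = 7 (sole candidate).
r6c6 = 1 (sole candidate).
r6c9 = 8 (sole candidate).
r7c5 = 2 (sole candidate).
r7c7 = 9 (sole candidate).
r8c2 = 9 (sole candidate).
r8c3 = 6 (sole candidate).
r8c9 = 4 (sole candidate).
r9c3 = 2 (sole candidate).
r9c4 = 1 (sole candidate).
r9c8 = 8: row 9 has {1,2,3,4,6}; col 8 has {1,2,4,5,9}; box has {2,3,4,7,9} → only 8 remains.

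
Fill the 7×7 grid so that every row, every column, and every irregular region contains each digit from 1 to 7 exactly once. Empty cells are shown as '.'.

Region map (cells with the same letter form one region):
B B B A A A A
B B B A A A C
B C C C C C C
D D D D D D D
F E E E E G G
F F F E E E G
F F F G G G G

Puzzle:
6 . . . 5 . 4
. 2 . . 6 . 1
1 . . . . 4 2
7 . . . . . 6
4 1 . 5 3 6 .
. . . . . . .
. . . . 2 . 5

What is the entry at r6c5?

r3c5 = 7: row 3 has {1,2,4}; col 5 has {2,3,5,6}; region has {1,2,4} → only 7 remains.
r5c7 = 7: row 5 has {1,3,4,5,6}; col 7 has {1,2,4,5,6}; region has {2,5,6} → only 7 remains.
r6c5 = 4: row 6 has {}; col 5 has {2,3,5,6,7}; region has {1,3,5} → only 4 remains.

4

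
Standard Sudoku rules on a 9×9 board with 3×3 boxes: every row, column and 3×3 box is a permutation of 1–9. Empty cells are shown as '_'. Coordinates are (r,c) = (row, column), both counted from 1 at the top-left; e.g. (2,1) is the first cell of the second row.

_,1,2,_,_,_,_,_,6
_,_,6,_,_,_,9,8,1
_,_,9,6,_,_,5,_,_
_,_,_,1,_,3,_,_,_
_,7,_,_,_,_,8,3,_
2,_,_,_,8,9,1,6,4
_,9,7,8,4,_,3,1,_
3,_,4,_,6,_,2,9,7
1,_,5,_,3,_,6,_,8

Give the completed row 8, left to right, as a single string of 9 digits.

(4,3) = 8: row 4 has {1,3}; col 3 has {2,4,5,6,7,9}; box has {2,7} → only 8 remains.
(4,7) = 7: row 4 has {1,3,8}; col 7 has {1,2,3,5,6,8,9}; box has {1,3,4,6,8} → only 7 remains.
(5,3) = 1: row 5 has {3,7,8}; col 3 has {2,4,5,6,7,8,9}; box has {2,7,8} → only 1 remains.
(6,3) = 3: row 6 has {1,2,4,6,8,9}; col 3 has {1,2,4,5,6,7,8,9}; box has {1,2,7,8} → only 3 remains.
(7,1) = 6: row 7 has {1,3,4,7,8,9}; col 1 has {1,2,3}; box has {1,3,4,5,7,9} → only 6 remains.
(7,9) = 5: row 7 has {1,3,4,6,7,8,9}; col 9 has {1,4,6,7,8}; box has {1,2,3,6,7,8,9} → only 5 remains.
(8,2) = 8: row 8 has {2,3,4,6,7,9}; col 2 has {1,7,9}; box has {1,3,4,5,6,7,9} → only 8 remains.
(8,4) = 5: row 8 has {2,3,4,6,7,8,9}; col 4 has {1,6,8}; box has {3,4,6,8} → only 5 remains.
(8,6) = 1: row 8 has {2,3,4,5,6,7,8,9}; col 6 has {3,9}; box has {3,4,5,6,8} → only 1 remains.

384561297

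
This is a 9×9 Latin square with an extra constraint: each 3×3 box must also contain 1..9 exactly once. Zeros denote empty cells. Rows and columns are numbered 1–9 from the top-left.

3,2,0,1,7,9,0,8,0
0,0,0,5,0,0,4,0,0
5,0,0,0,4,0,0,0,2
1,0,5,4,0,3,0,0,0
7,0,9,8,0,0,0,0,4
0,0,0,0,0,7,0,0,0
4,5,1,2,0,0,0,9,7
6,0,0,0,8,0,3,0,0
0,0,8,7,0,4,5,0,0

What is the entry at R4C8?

6

R1C7 = 6 (sole candidate).
R1C9 = 5 (sole candidate).
R7C6 = 6 (sole candidate).
R7C7 = 8 (sole candidate).
R8C4 = 9 (sole candidate).
R8C9 = 1 (sole candidate).
R9C9 = 6 (sole candidate).
R1C3 = 4 (sole candidate).
R3C6 = 8 (sole candidate).
R6C4 = 6 (sole candidate).
R7C5 = 3 (sole candidate).
R8C2 = 7 (sole candidate).
R8C3 = 2 (sole candidate).
R8C6 = 5 (sole candidate).
R8C8 = 4 (sole candidate).
R9C1 = 9 (sole candidate).
R9C2 = 3 (sole candidate).
R9C5 = 1 (sole candidate).
R9C8 = 2 (sole candidate).
R2C1 = 8 (sole candidate).
R2C6 = 2 (sole candidate).
R3C4 = 3 (sole candidate).
R5C2 = 6 (sole candidate).
R5C6 = 1 (sole candidate).
R5C7 = 2 (sole candidate).
R6C1 = 2 (sole candidate).
R6C3 = 3 (sole candidate).
R2C5 = 6 (sole candidate).
R4C2 = 8 (sole candidate).
R4C9 = 9 (sole candidate).
R5C5 = 5 (sole candidate).
R5C8 = 3 (sole candidate).
R6C2 = 4 (sole candidate).
R6C5 = 9 (sole candidate).
R6C7 = 1 (sole candidate).
R6C8 = 5 (sole candidate).
R6C9 = 8 (sole candidate).
R2C3 = 7 (sole candidate).
R2C8 = 1 (sole candidate).
R2C9 = 3 (sole candidate).
R3C3 = 6 (sole candidate).
R3C8 = 7 (sole candidate).
R4C5 = 2 (sole candidate).
R4C7 = 7 (sole candidate).
R4C8 = 6: row 4 has {1,2,3,4,5,7,8,9}; col 8 has {1,2,3,4,5,7,8,9}; box has {1,2,3,4,5,7,8,9} → only 6 remains.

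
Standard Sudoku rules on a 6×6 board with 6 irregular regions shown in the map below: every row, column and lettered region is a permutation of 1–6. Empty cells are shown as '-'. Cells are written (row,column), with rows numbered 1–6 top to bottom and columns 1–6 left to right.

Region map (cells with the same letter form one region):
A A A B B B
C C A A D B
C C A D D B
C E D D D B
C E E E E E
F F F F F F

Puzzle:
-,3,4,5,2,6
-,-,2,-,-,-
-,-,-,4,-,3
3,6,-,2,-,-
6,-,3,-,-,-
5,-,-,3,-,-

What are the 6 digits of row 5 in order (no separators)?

(1,1) = 1 (sole candidate).
(2,1) = 4 (sole candidate).
(2,4) = 6 (sole candidate).
(2,6) = 1 (sole candidate).
(3,1) = 2 (sole candidate).
(3,3) = 5 (sole candidate).
(4,3) = 1 (sole candidate).
(4,5) = 5 (sole candidate).
(4,6) = 4 (sole candidate).
(5,4) = 1: row 5 has {3,6}; col 4 has {2,3,4,5,6}; region has {3,6} → only 1 remains.
(5,5) = 4: row 5 has {1,3,6}; col 5 has {2,5}; region has {1,3,6} → only 4 remains.
(6,3) = 6 (sole candidate).
(6,5) = 1 (sole candidate).
(6,6) = 2 (sole candidate).
(2,2) = 5 (sole candidate).
(2,5) = 3 (sole candidate).
(3,2) = 1 (sole candidate).
(3,5) = 6 (sole candidate).
(5,2) = 2: row 5 has {1,3,4,6}; col 2 has {1,3,5,6}; region has {1,3,4,6} → only 2 remains.
(5,6) = 5: row 5 has {1,2,3,4,6}; col 6 has {1,2,3,4,6}; region has {1,2,3,4,6} → only 5 remains.

623145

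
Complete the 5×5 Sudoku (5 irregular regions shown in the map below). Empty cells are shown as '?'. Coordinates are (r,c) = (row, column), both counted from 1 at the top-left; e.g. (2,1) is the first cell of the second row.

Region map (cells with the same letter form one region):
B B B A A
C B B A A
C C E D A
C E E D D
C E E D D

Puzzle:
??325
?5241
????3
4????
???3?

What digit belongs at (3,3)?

(1,1) = 1: row 1 has {2,3,5}; col 1 has {4}; region has {2,3,5} → only 1 remains.
(1,2) = 4: row 1 has {1,2,3,5}; col 2 has {5}; region has {1,2,3,5} → only 4 remains.
(2,1) = 3: row 2 has {1,2,4,5}; col 1 has {1,4}; region has {4} → only 3 remains.
(4,5) = 2: row 4 has {4}; col 5 has {1,3,5}; region has {3} → only 2 remains.
(5,5) = 4: row 5 has {3}; col 5 has {1,2,3,5}; region has {2,3} → only 4 remains.
(3,3) = 4: in row 3, 4 can only go here (every other open cell in that row sees a 4).

4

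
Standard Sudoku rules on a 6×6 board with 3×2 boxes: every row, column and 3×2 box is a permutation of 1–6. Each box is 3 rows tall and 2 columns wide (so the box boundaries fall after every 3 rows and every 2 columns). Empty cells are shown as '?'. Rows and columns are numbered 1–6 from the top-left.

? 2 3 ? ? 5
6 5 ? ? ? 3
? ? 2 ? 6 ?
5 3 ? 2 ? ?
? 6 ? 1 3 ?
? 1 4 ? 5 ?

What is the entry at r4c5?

r2c3 = 1: row 2 has {3,5,6}; col 3 has {2,3,4}; box has {2,3} → only 1 remains.
r2c4 = 4: row 2 has {1,3,5,6}; col 4 has {1,2}; box has {1,2,3} → only 4 remains.
r2c5 = 2: row 2 has {1,3,4,5,6}; col 5 has {3,5,6}; box has {3,5,6} → only 2 remains.
r3c2 = 4: row 3 has {2,6}; col 2 has {1,2,3,5,6}; box has {2,5,6} → only 4 remains.
r3c4 = 5: row 3 has {2,4,6}; col 4 has {1,2,4}; box has {1,2,3,4} → only 5 remains.
r3c6 = 1: row 3 has {2,4,5,6}; col 6 has {3,5}; box has {2,3,5,6} → only 1 remains.
r4c3 = 6: row 4 has {2,3,5}; col 3 has {1,2,3,4}; box has {1,2,4} → only 6 remains.
r4c6 = 4: row 4 has {2,3,5,6}; col 6 has {1,3,5}; box has {3,5} → only 4 remains.
r5c3 = 5: row 5 has {1,3,6}; col 3 has {1,2,3,4,6}; box has {1,2,4,6} → only 5 remains.
r5c6 = 2: row 5 has {1,3,5,6}; col 6 has {1,3,4,5}; box has {3,4,5} → only 2 remains.
r6c1 = 2: row 6 has {1,4,5}; col 1 has {5,6}; box has {1,3,5,6} → only 2 remains.
r6c4 = 3: row 6 has {1,2,4,5}; col 4 has {1,2,4,5}; box has {1,2,4,5,6} → only 3 remains.
r6c6 = 6: row 6 has {1,2,3,4,5}; col 6 has {1,2,3,4,5}; box has {2,3,4,5} → only 6 remains.
r1c1 = 1: row 1 has {2,3,5}; col 1 has {2,5,6}; box has {2,4,5,6} → only 1 remains.
r1c4 = 6: row 1 has {1,2,3,5}; col 4 has {1,2,3,4,5}; box has {1,2,3,4,5} → only 6 remains.
r1c5 = 4: row 1 has {1,2,3,5,6}; col 5 has {2,3,5,6}; box has {1,2,3,5,6} → only 4 remains.
r3c1 = 3: row 3 has {1,2,4,5,6}; col 1 has {1,2,5,6}; box has {1,2,4,5,6} → only 3 remains.
r4c5 = 1: row 4 has {2,3,4,5,6}; col 5 has {2,3,4,5,6}; box has {2,3,4,5,6} → only 1 remains.

1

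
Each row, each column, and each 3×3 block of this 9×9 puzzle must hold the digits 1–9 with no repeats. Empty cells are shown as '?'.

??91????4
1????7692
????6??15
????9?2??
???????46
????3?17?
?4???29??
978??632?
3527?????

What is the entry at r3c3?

4

r7c1 = 6 (sole candidate).
r7c3 = 1 (sole candidate).
r8c9 = 1 (sole candidate).
r9c9 = 8 (sole candidate).
r4c9 = 3 (sole candidate).
r6c9 = 9 (sole candidate).
r7c8 = 5 (sole candidate).
r7c9 = 7 (sole candidate).
r9c7 = 4 (sole candidate).
r9c8 = 6 (sole candidate).
r4c8 = 8 (sole candidate).
r5c7 = 5 (sole candidate).
r7c5 = 8 (sole candidate).
r9c5 = 1 (sole candidate).
r9c6 = 9 (sole candidate).
r1c8 = 3 (sole candidate).
r7c4 = 3 (sole candidate).
r1c2 = 6 (hidden single in row 1).
r4c2 = 1 (sole candidate).
r3c4 = 9 (hidden single in row 3).
r5c6 = 1 (hidden single in row 5).
r5c2 = 9 (hidden single in row 5).
r5c3 = 3 (hidden single in row 5).
r2c2 = 3 (hidden single in row 2).
r2c4 = 8 (hidden single in row 2).
r1c6 = 5 (sole candidate).
r2c5 = 4 (sole candidate).
r3c6 = 3 (sole candidate).
r4c6 = 4 (sole candidate).
r5c4 = 2 (sole candidate).
r5c5 = 7 (sole candidate).
r6c6 = 8 (sole candidate).
r8c5 = 5 (sole candidate).
r1c5 = 2 (sole candidate).
r2c3 = 5 (sole candidate).
r5c1 = 8 (sole candidate).
r6c2 = 2 (sole candidate).
r8c4 = 4 (sole candidate).
r1c1 = 7 (sole candidate).
r1c7 = 8 (sole candidate).
r3c2 = 8 (sole candidate).
r3c3 = 4: row 3 has {1,3,5,6,8,9}; col 3 has {1,2,3,5,8,9}; box has {1,3,5,6,7,8,9} → only 4 remains.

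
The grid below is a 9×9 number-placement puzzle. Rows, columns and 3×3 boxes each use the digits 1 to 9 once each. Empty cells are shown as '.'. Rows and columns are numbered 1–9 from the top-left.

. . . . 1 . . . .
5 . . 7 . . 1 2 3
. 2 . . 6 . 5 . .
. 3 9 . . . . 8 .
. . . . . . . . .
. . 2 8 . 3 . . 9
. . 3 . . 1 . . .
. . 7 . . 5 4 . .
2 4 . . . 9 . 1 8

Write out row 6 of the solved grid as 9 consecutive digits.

172853649

R1C4 = 5 (hidden single in row 1).
R1C6 = 2 (hidden single in row 1).
R1C1 = 3 (hidden single in row 1).
R3C4 = 3 (hidden single in row 3).
R9C4 = 6 (sole candidate).
R8C4 = 2 (sole candidate).
R8C9 = 6 (sole candidate).
R9C3 = 5 (sole candidate).
R7C4 = 4 (sole candidate).
R4C4 = 1 (sole candidate).
R5C4 = 9 (sole candidate).
R2C5 = 9 (hidden single in column 5).
R1C7 = 8 (hidden single in column 7).
R7C7 = 9 (hidden single in column 7).
R8C8 = 3 (sole candidate).
R9C7 = 7 (sole candidate).
R6C7 = 6: row 6 has {2,3,8,9}; col 7 has {1,4,5,7,8,9}; box has {8,9} → only 6 remains.
R7C8 = 5 (sole candidate).
R7C9 = 2 (sole candidate).
R8C5 = 8 (sole candidate).
R9C5 = 3 (sole candidate).
R4C7 = 2 (sole candidate).
R5C7 = 3 (sole candidate).
R7C5 = 7 (sole candidate).
R5C5 = 2 (hidden single in row 5).
R1C8 = 6 (hidden single in column 8).
R1C3 = 4 (sole candidate).
R1C9 = 7 (sole candidate).
R3C9 = 4 (sole candidate).
R4C9 = 5 (sole candidate).
R5C9 = 1 (sole candidate).
R1C2 = 9 (sole candidate).
R3C6 = 8 (sole candidate).
R3C8 = 9 (sole candidate).
R4C5 = 4 (sole candidate).
R6C5 = 5: row 6 has {2,3,6,8,9}; col 5 has {1,2,3,4,6,7,8,9}; box has {1,2,3,4,8,9} → only 5 remains.
R8C2 = 1 (sole candidate).
R2C6 = 4 (sole candidate).
R3C3 = 1 (sole candidate).
R6C2 = 7: row 6 has {2,3,5,6,8,9}; col 2 has {1,2,3,4,9}; box has {2,3,9} → only 7 remains.
R6C8 = 4: row 6 has {2,3,5,6,7,8,9}; col 8 has {1,2,3,5,6,8,9}; box has {1,2,3,5,6,8,9} → only 4 remains.
R8C1 = 9 (sole candidate).
R3C1 = 7 (sole candidate).
R4C1 = 6 (sole candidate).
R4C6 = 7 (sole candidate).
R5C3 = 8 (sole candidate).
R5C6 = 6 (sole candidate).
R5C8 = 7 (sole candidate).
R6C1 = 1: row 6 has {2,3,4,5,6,7,8,9}; col 1 has {2,3,5,6,7,9}; box has {2,3,6,7,8,9} → only 1 remains.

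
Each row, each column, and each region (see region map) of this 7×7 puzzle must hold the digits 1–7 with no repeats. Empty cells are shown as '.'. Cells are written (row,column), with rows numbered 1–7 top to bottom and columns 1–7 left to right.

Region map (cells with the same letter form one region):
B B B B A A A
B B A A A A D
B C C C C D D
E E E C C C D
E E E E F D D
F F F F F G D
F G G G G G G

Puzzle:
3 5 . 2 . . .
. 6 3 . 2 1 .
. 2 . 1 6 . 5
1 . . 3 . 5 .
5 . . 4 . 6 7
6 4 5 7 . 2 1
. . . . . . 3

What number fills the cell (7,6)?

7

(2,4) = 5: row 2 has {1,2,3,6}; col 4 has {1,2,3,4,7}; region has {1,2,3} → only 5 remains.
(2,7) = 4: row 2 has {1,2,3,5,6}; col 7 has {1,3,5,7}; region has {1,5,6,7} → only 4 remains.
(3,6) = 3: row 3 has {1,2,5,6}; col 6 has {1,2,5,6}; region has {1,4,5,6,7} → only 3 remains.
(4,2) = 7: row 4 has {1,3,5}; col 2 has {2,4,5,6}; region has {1,4,5} → only 7 remains.
(4,5) = 4: row 4 has {1,3,5,7}; col 5 has {2,6}; region has {1,2,3,5,6} → only 4 remains.
(4,7) = 2: row 4 has {1,3,4,5,7}; col 7 has {1,3,4,5,7}; region has {1,3,4,5,6,7} → only 2 remains.
(5,2) = 3: row 5 has {4,5,6,7}; col 2 has {2,4,5,6,7}; region has {1,4,5,7} → only 3 remains.
(5,3) = 2: row 5 has {3,4,5,6,7}; col 3 has {3,5}; region has {1,3,4,5,7} → only 2 remains.
(5,5) = 1: row 5 has {2,3,4,5,6,7}; col 5 has {2,4,6}; region has {4,5,6,7} → only 1 remains.
(6,5) = 3: row 6 has {1,2,4,5,6,7}; col 5 has {1,2,4,6}; region has {1,4,5,6,7} → only 3 remains.
(7,1) = 2: row 7 has {3}; col 1 has {1,3,5,6}; region has {1,3,4,5,6,7} → only 2 remains.
(7,2) = 1: row 7 has {2,3}; col 2 has {2,3,4,5,6,7}; region has {2,3} → only 1 remains.
(7,4) = 6: row 7 has {1,2,3}; col 4 has {1,2,3,4,5,7}; region has {1,2,3} → only 6 remains.
(1,5) = 7: row 1 has {2,3,5}; col 5 has {1,2,3,4,6}; region has {1,2,3,5} → only 7 remains.
(1,6) = 4: row 1 has {2,3,5,7}; col 6 has {1,2,3,5,6}; region has {1,2,3,5,7} → only 4 remains.
(1,7) = 6: row 1 has {2,3,4,5,7}; col 7 has {1,2,3,4,5,7}; region has {1,2,3,4,5,7} → only 6 remains.
(2,1) = 7: row 2 has {1,2,3,4,5,6}; col 1 has {1,2,3,5,6}; region has {2,3,5,6} → only 7 remains.
(3,1) = 4: row 3 has {1,2,3,5,6}; col 1 has {1,2,3,5,6,7}; region has {2,3,5,6,7} → only 4 remains.
(3,3) = 7: row 3 has {1,2,3,4,5,6}; col 3 has {2,3,5}; region has {1,2,3,4,5,6} → only 7 remains.
(4,3) = 6: row 4 has {1,2,3,4,5,7}; col 3 has {2,3,5,7}; region has {1,2,3,4,5,7} → only 6 remains.
(7,3) = 4: row 7 has {1,2,3,6}; col 3 has {2,3,5,6,7}; region has {1,2,3,6} → only 4 remains.
(7,5) = 5: row 7 has {1,2,3,4,6}; col 5 has {1,2,3,4,6,7}; region has {1,2,3,4,6} → only 5 remains.
(7,6) = 7: row 7 has {1,2,3,4,5,6}; col 6 has {1,2,3,4,5,6}; region has {1,2,3,4,5,6} → only 7 remains.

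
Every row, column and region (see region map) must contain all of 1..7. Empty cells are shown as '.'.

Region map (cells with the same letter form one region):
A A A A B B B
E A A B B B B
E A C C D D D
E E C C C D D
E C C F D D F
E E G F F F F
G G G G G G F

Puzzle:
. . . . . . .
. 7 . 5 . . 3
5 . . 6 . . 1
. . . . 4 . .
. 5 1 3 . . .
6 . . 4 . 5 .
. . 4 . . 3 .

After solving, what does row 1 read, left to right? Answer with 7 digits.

r1c3 = 5: in row 1, 5 can only go here (every other open cell in that row sees a 5).
r4c7 = 5 (hidden single in row 4).
r4c6 = 6 (hidden single in row 4).
r5c7 = 6 (hidden single in row 5).
r6c2 = 3 (hidden single in row 6).
r1c1 = 3: in row 1, 3 can only go here (every other open cell in that row sees a 3).
r4c3 = 3 (hidden single in row 4).
r3c5 = 3 (hidden single in row 3).
r6c5 = 1 (hidden single in row 6).
r7c5 = 5 (hidden single in row 7).
r7c2 = 6 (hidden single in row 7).
r1c5 = 6: in row 1, 6 can only go here (every other open cell in that row sees a 6).
r2c5 = 2 (sole candidate).
r5c5 = 7 (sole candidate).
r2c3 = 6 (sole candidate).
r3c3 = 7 (hidden single in row 3).
r4c4 = 2 (sole candidate).
r6c3 = 2 (sole candidate).
r6c7 = 7 (sole candidate).
r7c7 = 2 (sole candidate).
r1c4 = 1: row 1 has {3,5,6}; col 4 has {2,3,4,5,6}; region has {3,5,6,7} → only 1 remains.
r1c7 = 4: row 1 has {1,3,5,6}; col 7 has {1,2,3,5,6,7}; region has {2,3,5,6} → only 4 remains.
r2c6 = 1 (sole candidate).
r4c2 = 1 (sole candidate).
r7c4 = 7 (sole candidate).
r1c2 = 2: row 1 has {1,3,4,5,6}; col 2 has {1,3,5,6,7}; region has {1,3,5,6,7} → only 2 remains.
r1c6 = 7: row 1 has {1,2,3,4,5,6}; col 6 has {1,3,5,6}; region has {1,2,3,4,5,6} → only 7 remains.

3251674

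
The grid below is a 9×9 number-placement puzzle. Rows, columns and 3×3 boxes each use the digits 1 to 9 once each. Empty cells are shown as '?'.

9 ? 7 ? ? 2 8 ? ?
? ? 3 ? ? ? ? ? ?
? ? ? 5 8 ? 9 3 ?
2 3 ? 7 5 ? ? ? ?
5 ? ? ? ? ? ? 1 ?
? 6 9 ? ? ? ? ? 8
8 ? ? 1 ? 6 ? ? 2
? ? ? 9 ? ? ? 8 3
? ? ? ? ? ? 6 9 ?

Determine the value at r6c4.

2

r4c7 = 4: row 4 has {2,3,5,7}; col 7 has {6,8,9}; box has {1,8} → only 4 remains.
r4c8 = 6: row 4 has {2,3,4,5,7}; col 8 has {1,3,8,9}; box has {1,4,8} → only 6 remains.
r4c9 = 9: row 4 has {2,3,4,5,6,7}; col 9 has {2,3,8}; box has {1,4,6,8} → only 9 remains.
r5c9 = 7: row 5 has {1,5}; col 9 has {2,3,8,9}; box has {1,4,6,8,9} → only 7 remains.
r2c2 = 8: in row 2, 8 can only go here (every other open cell in that row sees an 8).
r5c2 = 4: row 5 has {1,5,7}; col 2 has {3,6,8}; box has {2,3,5,6,9} → only 4 remains.
r5c3 = 8: row 5 has {1,4,5,7}; col 3 has {3,7,9}; box has {2,3,4,5,6,9} → only 8 remains.
r4c3 = 1: row 4 has {2,3,4,5,6,7,9}; col 3 has {3,7,8,9}; box has {2,3,4,5,6,8,9} → only 1 remains.
r4c6 = 8: row 4 has {1,2,3,4,5,6,7,9}; col 6 has {2,6}; box has {5,7} → only 8 remains.
r6c1 = 7: row 6 has {6,8,9}; col 1 has {2,5,8,9}; box has {1,2,3,4,5,6,8,9} → only 7 remains.
r3c6 = 7: in row 3, 7 can only go here (every other open cell in that row sees a 7).
r7c5 = 3: in row 7, 3 can only go here (every other open cell in that row sees a 3).
r7c2 = 9: in row 7, 9 can only go here (every other open cell in that row sees a 9).
r1c4 = 3: in row 1, 3 can only go here (every other open cell in that row sees a 3).
r9c1 = 3: in row 9, 3 can only go here (every other open cell in that row sees a 3).
r9c4 = 8: in row 9, 8 can only go here (every other open cell in that row sees an 8).
r1c2 = 5: in box 1, 5 can only go here (every other open cell in that box sees a 5).
r1c8 = 4: row 1 has {2,3,5,7,8,9}; col 8 has {1,3,6,8,9}; box has {3,8,9} → only 4 remains.
r7c3 = 4: in row 7, 4 can only go here (every other open cell in that row sees a 4).
r3c1 = 4: in row 3, 4 can only go here (every other open cell in that row sees a 4).
r9c9 = 4: in column 9, 4 can only go here (every other open cell in that column sees a 4).
r9c6 = 5: row 9 has {3,4,6,8,9}; col 6 has {2,6,7,8}; box has {1,3,6,8,9} → only 5 remains.
r8c6 = 4: row 8 has {3,8,9}; col 6 has {2,5,6,7,8}; box has {1,3,5,6,8,9} → only 4 remains.
r9c3 = 2: row 9 has {3,4,5,6,8,9}; col 3 has {1,3,4,7,8,9}; box has {3,4,8,9} → only 2 remains.
r9c5 = 7: row 9 has {2,3,4,5,6,8,9}; col 5 has {3,5,8}; box has {1,3,4,5,6,8,9} → only 7 remains.
r3c3 = 6: row 3 has {3,4,5,7,8,9}; col 3 has {1,2,3,4,7,8,9}; box has {3,4,5,7,8,9} → only 6 remains.
r3c9 = 1: row 3 has {3,4,5,6,7,8,9}; col 9 has {2,3,4,7,8,9}; box has {3,4,8,9} → only 1 remains.
r8c3 = 5: row 8 has {3,4,8,9}; col 3 has {1,2,3,4,6,7,8,9}; box has {2,3,4,8,9} → only 5 remains.
r8c5 = 2: row 8 has {3,4,5,8,9}; col 5 has {3,5,7,8}; box has {1,3,4,5,6,7,8,9} → only 2 remains.
r9c2 = 1: row 9 has {2,3,4,5,6,7,8,9}; col 2 has {3,4,5,6,8,9}; box has {2,3,4,5,8,9} → only 1 remains.
r1c9 = 6: row 1 has {2,3,4,5,7,8,9}; col 9 has {1,2,3,4,7,8,9}; box has {1,3,4,8,9} → only 6 remains.
r2c1 = 1: row 2 has {3,8}; col 1 has {2,3,4,5,7,8,9}; box has {3,4,5,6,7,8,9} → only 1 remains.
r2c6 = 9: row 2 has {1,3,8}; col 6 has {2,4,5,6,7,8}; box has {2,3,5,7,8} → only 9 remains.
r2c9 = 5: row 2 has {1,3,8,9}; col 9 has {1,2,3,4,6,7,8,9}; box has {1,3,4,6,8,9} → only 5 remains.
r3c2 = 2: row 3 has {1,3,4,5,6,7,8,9}; col 2 has {1,3,4,5,6,8,9}; box has {1,3,4,5,6,7,8,9} → only 2 remains.
r5c6 = 3: row 5 has {1,4,5,7,8}; col 6 has {2,4,5,6,7,8,9}; box has {5,7,8} → only 3 remains.
r5c7 = 2: row 5 has {1,3,4,5,7,8}; col 7 has {4,6,8,9}; box has {1,4,6,7,8,9} → only 2 remains.
r6c6 = 1: row 6 has {6,7,8,9}; col 6 has {2,3,4,5,6,7,8,9}; box has {3,5,7,8} → only 1 remains.
r6c8 = 5: row 6 has {1,6,7,8,9}; col 8 has {1,3,4,6,8,9}; box has {1,2,4,6,7,8,9} → only 5 remains.
r7c8 = 7: row 7 has {1,2,3,4,6,8,9}; col 8 has {1,3,4,5,6,8,9}; box has {2,3,4,6,8,9} → only 7 remains.
r8c1 = 6: row 8 has {2,3,4,5,8,9}; col 1 has {1,2,3,4,5,7,8,9}; box has {1,2,3,4,5,8,9} → only 6 remains.
r8c2 = 7: row 8 has {2,3,4,5,6,8,9}; col 2 has {1,2,3,4,5,6,8,9}; box has {1,2,3,4,5,6,8,9} → only 7 remains.
r8c7 = 1: row 8 has {2,3,4,5,6,7,8,9}; col 7 has {2,4,6,8,9}; box has {2,3,4,6,7,8,9} → only 1 remains.
r1c5 = 1: row 1 has {2,3,4,5,6,7,8,9}; col 5 has {2,3,5,7,8}; box has {2,3,5,7,8,9} → only 1 remains.
r2c7 = 7: row 2 has {1,3,5,8,9}; col 7 has {1,2,4,6,8,9}; box has {1,3,4,5,6,8,9} → only 7 remains.
r2c8 = 2: row 2 has {1,3,5,7,8,9}; col 8 has {1,3,4,5,6,7,8,9}; box has {1,3,4,5,6,7,8,9} → only 2 remains.
r5c4 = 6: row 5 has {1,2,3,4,5,7,8}; col 4 has {1,3,5,7,8,9}; box has {1,3,5,7,8} → only 6 remains.
r5c5 = 9: row 5 has {1,2,3,4,5,6,7,8}; col 5 has {1,2,3,5,7,8}; box has {1,3,5,6,7,8} → only 9 remains.
r6c5 = 4: row 6 has {1,5,6,7,8,9}; col 5 has {1,2,3,5,7,8,9}; box has {1,3,5,6,7,8,9} → only 4 remains.
r6c7 = 3: row 6 has {1,4,5,6,7,8,9}; col 7 has {1,2,4,6,7,8,9}; box has {1,2,4,5,6,7,8,9} → only 3 remains.
r7c7 = 5: row 7 has {1,2,3,4,6,7,8,9}; col 7 has {1,2,3,4,6,7,8,9}; box has {1,2,3,4,6,7,8,9} → only 5 remains.
r2c4 = 4: row 2 has {1,2,3,5,7,8,9}; col 4 has {1,3,5,6,7,8,9}; box has {1,2,3,5,7,8,9} → only 4 remains.
r2c5 = 6: row 2 has {1,2,3,4,5,7,8,9}; col 5 has {1,2,3,4,5,7,8,9}; box has {1,2,3,4,5,7,8,9} → only 6 remains.
r6c4 = 2: row 6 has {1,3,4,5,6,7,8,9}; col 4 has {1,3,4,5,6,7,8,9}; box has {1,3,4,5,6,7,8,9} → only 2 remains.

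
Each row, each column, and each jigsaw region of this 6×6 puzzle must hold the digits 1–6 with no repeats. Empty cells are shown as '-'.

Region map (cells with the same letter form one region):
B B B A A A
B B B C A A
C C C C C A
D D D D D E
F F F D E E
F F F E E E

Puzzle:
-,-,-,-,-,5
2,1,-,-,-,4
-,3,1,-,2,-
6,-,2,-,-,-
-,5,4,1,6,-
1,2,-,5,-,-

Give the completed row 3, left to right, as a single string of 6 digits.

row 2, column 4 = 6 (sole candidate).
row 2, column 5 = 3 (sole candidate).
row 3, column 4 = 4: row 3 has {1,2,3}; col 4 has {1,5,6}; region has {1,2,3,6} → only 4 remains.
row 3, column 6 = 6: row 3 has {1,2,3,4}; col 6 has {4,5}; region has {3,4,5} → only 6 remains.
row 4, column 2 = 4 (sole candidate).
row 4, column 4 = 3 (sole candidate).
row 4, column 5 = 5 (sole candidate).
row 4, column 6 = 1 (sole candidate).
row 5, column 1 = 3 (sole candidate).
row 5, column 6 = 2 (sole candidate).
row 6, column 3 = 6 (sole candidate).
row 6, column 5 = 4 (sole candidate).
row 6, column 6 = 3 (sole candidate).
row 1, column 1 = 4 (sole candidate).
row 1, column 2 = 6 (sole candidate).
row 1, column 3 = 3 (sole candidate).
row 1, column 4 = 2 (sole candidate).
row 1, column 5 = 1 (sole candidate).
row 2, column 3 = 5 (sole candidate).
row 3, column 1 = 5: row 3 has {1,2,3,4,6}; col 1 has {1,2,3,4,6}; region has {1,2,3,4,6} → only 5 remains.

531426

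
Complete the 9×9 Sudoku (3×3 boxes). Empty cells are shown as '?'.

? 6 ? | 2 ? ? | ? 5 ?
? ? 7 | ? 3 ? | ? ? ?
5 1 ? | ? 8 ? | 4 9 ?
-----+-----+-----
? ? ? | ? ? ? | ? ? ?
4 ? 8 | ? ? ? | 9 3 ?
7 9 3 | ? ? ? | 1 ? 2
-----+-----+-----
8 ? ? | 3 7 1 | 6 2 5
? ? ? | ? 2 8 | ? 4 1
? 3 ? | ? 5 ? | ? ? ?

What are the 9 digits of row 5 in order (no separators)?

458162937

r3c3 = 2 (sole candidate).
r7c2 = 4 (sole candidate).
r7c3 = 9 (sole candidate).
r8c1 = 6 (sole candidate).
r8c3 = 5 (sole candidate).
r8c4 = 9 (sole candidate).
r9c3 = 1 (sole candidate).
r1c3 = 4 (sole candidate).
r2c1 = 9 (sole candidate).
r2c2 = 8 (sole candidate).
r2c7 = 2 (sole candidate).
r2c9 = 6 (sole candidate).
r4c3 = 6 (sole candidate).
r5c9 = 7: row 5 has {3,4,8,9}; col 9 has {1,2,5,6}; box has {1,2,3,9} → only 7 remains.
r8c2 = 7 (sole candidate).
r8c7 = 3 (sole candidate).
r9c1 = 2 (sole candidate).
r1c1 = 3 (sole candidate).
r1c9 = 8 (sole candidate).
r2c8 = 1 (sole candidate).
r3c9 = 3 (sole candidate).
r4c1 = 1 (sole candidate).
r4c8 = 8 (sole candidate).
r4c9 = 4 (sole candidate).
r6c8 = 6 (sole candidate).
r9c8 = 7 (sole candidate).
r9c9 = 9 (sole candidate).
r1c7 = 7 (sole candidate).
r4c5 = 9 (sole candidate).
r4c7 = 5 (sole candidate).
r6c5 = 4 (sole candidate).
r6c6 = 5 (sole candidate).
r9c7 = 8 (sole candidate).
r1c5 = 1 (sole candidate).
r1c6 = 9 (sole candidate).
r2c6 = 4 (sole candidate).
r4c2 = 2 (sole candidate).
r4c4 = 7 (sole candidate).
r4c6 = 3 (sole candidate).
r5c2 = 5: row 5 has {3,4,7,8,9}; col 2 has {1,2,3,4,6,7,8,9}; box has {1,2,3,4,6,7,8,9} → only 5 remains.
r5c5 = 6: row 5 has {3,4,5,7,8,9}; col 5 has {1,2,3,4,5,7,8,9}; box has {3,4,5,7,9} → only 6 remains.
r5c6 = 2: row 5 has {3,4,5,6,7,8,9}; col 6 has {1,3,4,5,8,9}; box has {3,4,5,6,7,9} → only 2 remains.
r6c4 = 8 (sole candidate).
r9c6 = 6 (sole candidate).
r2c4 = 5 (sole candidate).
r3c4 = 6 (sole candidate).
r3c6 = 7 (sole candidate).
r5c4 = 1: row 5 has {2,3,4,5,6,7,8,9}; col 4 has {2,3,5,6,7,8,9}; box has {2,3,4,5,6,7,8,9} → only 1 remains.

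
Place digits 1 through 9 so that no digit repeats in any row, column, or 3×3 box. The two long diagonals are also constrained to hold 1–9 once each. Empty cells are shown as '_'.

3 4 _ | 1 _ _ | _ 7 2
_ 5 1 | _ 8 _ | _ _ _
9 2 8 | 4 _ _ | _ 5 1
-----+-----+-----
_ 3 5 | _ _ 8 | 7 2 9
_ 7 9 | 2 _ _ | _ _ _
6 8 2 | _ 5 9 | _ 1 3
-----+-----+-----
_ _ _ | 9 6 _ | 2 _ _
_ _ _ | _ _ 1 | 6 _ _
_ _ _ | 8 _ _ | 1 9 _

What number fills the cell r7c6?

r1c3 = 6 (sole candidate).
r1c5 = 9 (sole candidate).
r1c6 = 5 (sole candidate).
r1c7 = 8 (sole candidate).
r2c1 = 7 (sole candidate).
r3c7 = 3 (sole candidate).
r4c4 = 6 (sole candidate).
r6c4 = 7 (sole candidate).
r6c7 = 4 (sole candidate).
r7c2 = 1 (sole candidate).
r7c3 = 4 (sole candidate).
r8c2 = 9 (sole candidate).
r8c8 = 4 (sole candidate).
r9c1 = 5 (sole candidate).
r9c2 = 6 (sole candidate).
r9c9 = 7 (sole candidate).
r2c4 = 3 (sole candidate).
r2c7 = 9 (sole candidate).
r2c8 = 6 (sole candidate).
r2c9 = 4 (sole candidate).
r3c5 = 7 (sole candidate).
r3c6 = 6 (sole candidate).
r5c5 = 1 (sole candidate).
r5c7 = 5 (sole candidate).
r5c8 = 8 (sole candidate).
r5c9 = 6 (sole candidate).
r7c1 = 8 (sole candidate).
r7c8 = 3 (sole candidate).
r7c9 = 5 (sole candidate).
r8c1 = 2 (sole candidate).
r8c4 = 5 (sole candidate).
r8c5 = 3 (sole candidate).
r8c9 = 8 (sole candidate).
r9c3 = 3 (sole candidate).
r2c6 = 2 (sole candidate).
r4c5 = 4 (sole candidate).
r5c1 = 4 (sole candidate).
r5c6 = 3 (sole candidate).
r7c6 = 7: row 7 has {1,2,3,4,5,6,8,9}; col 6 has {1,2,3,5,6,8,9}; box has {1,3,5,6,8,9} → only 7 remains.

7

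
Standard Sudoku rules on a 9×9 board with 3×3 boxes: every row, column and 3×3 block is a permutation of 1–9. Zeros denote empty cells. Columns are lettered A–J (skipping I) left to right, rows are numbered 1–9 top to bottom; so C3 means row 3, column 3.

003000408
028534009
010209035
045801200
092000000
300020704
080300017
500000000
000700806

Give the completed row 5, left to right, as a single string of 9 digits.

G3 = 6 (sole candidate).
J4 = 3 (sole candidate).
J5 = 1: row 5 has {2,9}; col 9 has {3,4,5,6,7,8,9}; box has {2,3,4,7} → only 1 remains.
B6 = 6 (sole candidate).
C6 = 1 (sole candidate).
D6 = 9 (sole candidate).
F6 = 5 (sole candidate).
H6 = 8 (sole candidate).
J8 = 2 (sole candidate).
B9 = 3 (sole candidate).
F9 = 2 (sole candidate).
G2 = 1 (sole candidate).
H2 = 7 (sole candidate).
A4 = 7 (sole candidate).
E4 = 6 (sole candidate).
H4 = 9 (sole candidate).
A5 = 8: row 5 has {1,2,9}; col 1 has {3,5,7}; box has {1,2,3,4,5,6,7,9} → only 8 remains.
D5 = 4: row 5 has {1,2,8,9}; col 4 has {2,3,5,7,8,9}; box has {1,2,5,6,8,9} → only 4 remains.
E5 = 7: row 5 has {1,2,4,8,9}; col 5 has {2,3,6}; box has {1,2,4,5,6,8,9} → only 7 remains.
F5 = 3: row 5 has {1,2,4,7,8,9}; col 6 has {1,2,4,5,9}; box has {1,2,4,5,6,7,8,9} → only 3 remains.
G5 = 5: row 5 has {1,2,3,4,7,8,9}; col 7 has {1,2,4,6,7,8}; box has {1,2,3,4,7,8,9} → only 5 remains.
H5 = 6: row 5 has {1,2,3,4,5,7,8,9}; col 8 has {1,3,7,8,9}; box has {1,2,3,4,5,7,8,9} → only 6 remains.

892473561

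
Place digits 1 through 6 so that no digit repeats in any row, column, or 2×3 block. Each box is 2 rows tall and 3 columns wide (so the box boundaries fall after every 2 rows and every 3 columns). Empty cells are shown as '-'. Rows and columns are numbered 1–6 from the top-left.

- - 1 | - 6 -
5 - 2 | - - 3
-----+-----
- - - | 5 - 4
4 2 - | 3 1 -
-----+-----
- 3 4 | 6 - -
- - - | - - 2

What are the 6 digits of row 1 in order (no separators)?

341265

row 1, column 1 = 3: row 1 has {1,6}; col 1 has {4,5}; box has {1,2,5} → only 3 remains.
row 1, column 2 = 4: row 1 has {1,3,6}; col 2 has {2,3}; box has {1,2,3,5} → only 4 remains.
row 1, column 4 = 2: row 1 has {1,3,4,6}; col 4 has {3,5,6}; box has {3,6} → only 2 remains.
row 1, column 6 = 5: row 1 has {1,2,3,4,6}; col 6 has {2,3,4}; box has {2,3,6} → only 5 remains.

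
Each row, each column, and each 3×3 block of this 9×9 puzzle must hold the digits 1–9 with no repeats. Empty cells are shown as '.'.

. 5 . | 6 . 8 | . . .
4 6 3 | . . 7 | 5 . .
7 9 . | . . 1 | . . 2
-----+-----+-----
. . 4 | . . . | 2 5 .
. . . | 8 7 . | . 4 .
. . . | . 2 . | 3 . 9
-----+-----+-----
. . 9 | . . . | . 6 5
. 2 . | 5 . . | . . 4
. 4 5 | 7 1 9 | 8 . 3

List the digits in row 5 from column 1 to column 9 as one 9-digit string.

row 2, column 5 = 9: row 2 has {3,4,5,6,7}; col 5 has {1,2,7}; box has {1,6,7,8} → only 9 remains.
row 3, column 3 = 8: row 3 has {1,2,7,9}; col 3 has {3,4,5,9}; box has {3,4,5,6,7,9} → only 8 remains.
row 3, column 8 = 3: row 3 has {1,2,7,8,9}; col 8 has {4,5,6}; box has {2,5} → only 3 remains.
row 9, column 1 = 6: row 9 has {1,3,4,5,7,8,9}; col 1 has {4,7}; box has {2,4,5,9} → only 6 remains.
row 9, column 8 = 2: row 9 has {1,3,4,5,6,7,8,9}; col 8 has {3,4,5,6}; box has {3,4,5,6,8} → only 2 remains.
row 2, column 4 = 2: row 2 has {3,4,5,6,7,9}; col 4 has {5,6,7,8}; box has {1,6,7,8,9} → only 2 remains.
row 3, column 4 = 4: row 3 has {1,2,3,7,8,9}; col 4 has {2,5,6,7,8}; box has {1,2,6,7,8,9} → only 4 remains.
row 3, column 5 = 5: row 3 has {1,2,3,4,7,8,9}; col 5 has {1,2,7,9}; box has {1,2,4,6,7,8,9} → only 5 remains.
row 3, column 7 = 6: row 3 has {1,2,3,4,5,7,8,9}; col 7 has {2,3,5,8}; box has {2,3,5} → only 6 remains.
row 5, column 7 = 1: row 5 has {4,7,8}; col 7 has {2,3,5,6,8}; box has {2,3,4,5,9} → only 1 remains.
row 5, column 9 = 6: row 5 has {1,4,7,8}; col 9 has {2,3,4,5,9}; box has {1,2,3,4,5,9} → only 6 remains.
row 6, column 4 = 1: row 6 has {2,3,9}; col 4 has {2,4,5,6,7,8}; box has {2,7,8} → only 1 remains.
row 7, column 4 = 3: row 7 has {5,6,9}; col 4 has {1,2,4,5,6,7,8}; box has {1,5,7,9} → only 3 remains.
row 7, column 7 = 7: row 7 has {3,5,6,9}; col 7 has {1,2,3,5,6,8}; box has {2,3,4,5,6,8} → only 7 remains.
row 8, column 6 = 6: row 8 has {2,4,5}; col 6 has {1,7,8,9}; box has {1,3,5,7,9} → only 6 remains.
row 8, column 7 = 9: row 8 has {2,4,5,6}; col 7 has {1,2,3,5,6,7,8}; box has {2,3,4,5,6,7,8} → only 9 remains.
row 8, column 8 = 1: row 8 has {2,4,5,6,9}; col 8 has {2,3,4,5,6}; box has {2,3,4,5,6,7,8,9} → only 1 remains.
row 1, column 5 = 3: row 1 has {5,6,8}; col 5 has {1,2,5,7,9}; box has {1,2,4,5,6,7,8,9} → only 3 remains.
row 1, column 7 = 4: row 1 has {3,5,6,8}; col 7 has {1,2,3,5,6,7,8,9}; box has {2,3,5,6} → only 4 remains.
row 2, column 8 = 8: row 2 has {2,3,4,5,6,7,9}; col 8 has {1,2,3,4,5,6}; box has {2,3,4,5,6} → only 8 remains.
row 2, column 9 = 1: row 2 has {2,3,4,5,6,7,8,9}; col 9 has {2,3,4,5,6,9}; box has {2,3,4,5,6,8} → only 1 remains.
row 4, column 4 = 9: row 4 has {2,4,5}; col 4 has {1,2,3,4,5,6,7,8}; box has {1,2,7,8} → only 9 remains.
row 4, column 5 = 6: row 4 has {2,4,5,9}; col 5 has {1,2,3,5,7,9}; box has {1,2,7,8,9} → only 6 remains.
row 4, column 6 = 3: row 4 has {2,4,5,6,9}; col 6 has {1,6,7,8,9}; box has {1,2,6,7,8,9} → only 3 remains.
row 5, column 2 = 3: row 5 has {1,4,6,7,8}; col 2 has {2,4,5,6,9}; box has {4} → only 3 remains.
row 5, column 3 = 2: row 5 has {1,3,4,6,7,8}; col 3 has {3,4,5,8,9}; box has {3,4} → only 2 remains.
row 5, column 6 = 5: row 5 has {1,2,3,4,6,7,8}; col 6 has {1,3,6,7,8,9}; box has {1,2,3,6,7,8,9} → only 5 remains.
row 6, column 6 = 4: row 6 has {1,2,3,9}; col 6 has {1,3,5,6,7,8,9}; box has {1,2,3,5,6,7,8,9} → only 4 remains.
row 6, column 8 = 7: row 6 has {1,2,3,4,9}; col 8 has {1,2,3,4,5,6,8}; box has {1,2,3,4,5,6,9} → only 7 remains.
row 7, column 6 = 2: row 7 has {3,5,6,7,9}; col 6 has {1,3,4,5,6,7,8,9}; box has {1,3,5,6,7,9} → only 2 remains.
row 8, column 3 = 7: row 8 has {1,2,4,5,6,9}; col 3 has {2,3,4,5,8,9}; box has {2,4,5,6,9} → only 7 remains.
row 8, column 5 = 8: row 8 has {1,2,4,5,6,7,9}; col 5 has {1,2,3,5,6,7,9}; box has {1,2,3,5,6,7,9} → only 8 remains.
row 1, column 3 = 1: row 1 has {3,4,5,6,8}; col 3 has {2,3,4,5,7,8,9}; box has {3,4,5,6,7,8,9} → only 1 remains.
row 1, column 8 = 9: row 1 has {1,3,4,5,6,8}; col 8 has {1,2,3,4,5,6,7,8}; box has {1,2,3,4,5,6,8} → only 9 remains.
row 1, column 9 = 7: row 1 has {1,3,4,5,6,8,9}; col 9 has {1,2,3,4,5,6,9}; box has {1,2,3,4,5,6,8,9} → only 7 remains.
row 4, column 9 = 8: row 4 has {2,3,4,5,6,9}; col 9 has {1,2,3,4,5,6,7,9}; box has {1,2,3,4,5,6,7,9} → only 8 remains.
row 5, column 1 = 9: row 5 has {1,2,3,4,5,6,7,8}; col 1 has {4,6,7}; box has {2,3,4} → only 9 remains.

932875146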